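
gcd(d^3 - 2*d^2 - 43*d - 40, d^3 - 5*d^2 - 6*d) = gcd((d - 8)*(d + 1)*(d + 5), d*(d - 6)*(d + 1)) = d + 1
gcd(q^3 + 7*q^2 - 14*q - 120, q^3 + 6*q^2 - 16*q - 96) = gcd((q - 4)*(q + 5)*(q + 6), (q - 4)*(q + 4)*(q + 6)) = q^2 + 2*q - 24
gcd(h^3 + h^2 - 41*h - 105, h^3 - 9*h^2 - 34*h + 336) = h - 7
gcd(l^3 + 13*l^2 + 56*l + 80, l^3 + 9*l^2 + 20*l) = l^2 + 9*l + 20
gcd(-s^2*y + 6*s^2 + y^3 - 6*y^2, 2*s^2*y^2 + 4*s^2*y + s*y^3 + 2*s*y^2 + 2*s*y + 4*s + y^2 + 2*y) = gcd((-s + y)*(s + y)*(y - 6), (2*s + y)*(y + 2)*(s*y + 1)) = 1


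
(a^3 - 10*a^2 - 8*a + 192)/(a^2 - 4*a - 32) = a - 6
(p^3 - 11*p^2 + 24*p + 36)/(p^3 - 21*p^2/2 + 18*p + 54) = 2*(p + 1)/(2*p + 3)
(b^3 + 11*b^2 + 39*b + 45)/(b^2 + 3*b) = b + 8 + 15/b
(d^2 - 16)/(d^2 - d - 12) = (d + 4)/(d + 3)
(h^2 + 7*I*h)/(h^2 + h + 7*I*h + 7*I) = h/(h + 1)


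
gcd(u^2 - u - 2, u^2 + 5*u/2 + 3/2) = u + 1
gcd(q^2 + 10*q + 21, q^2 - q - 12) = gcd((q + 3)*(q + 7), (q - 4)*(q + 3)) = q + 3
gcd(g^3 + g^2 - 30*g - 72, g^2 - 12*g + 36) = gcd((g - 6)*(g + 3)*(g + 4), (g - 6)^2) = g - 6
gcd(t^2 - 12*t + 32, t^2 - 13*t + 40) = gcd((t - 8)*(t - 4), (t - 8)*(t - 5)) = t - 8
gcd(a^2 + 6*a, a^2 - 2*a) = a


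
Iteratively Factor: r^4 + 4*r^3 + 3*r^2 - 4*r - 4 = (r - 1)*(r^3 + 5*r^2 + 8*r + 4) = (r - 1)*(r + 2)*(r^2 + 3*r + 2) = (r - 1)*(r + 2)^2*(r + 1)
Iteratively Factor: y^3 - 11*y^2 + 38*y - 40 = (y - 2)*(y^2 - 9*y + 20) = (y - 4)*(y - 2)*(y - 5)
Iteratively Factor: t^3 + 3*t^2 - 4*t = (t + 4)*(t^2 - t) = (t - 1)*(t + 4)*(t)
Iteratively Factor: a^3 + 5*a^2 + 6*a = (a + 2)*(a^2 + 3*a) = (a + 2)*(a + 3)*(a)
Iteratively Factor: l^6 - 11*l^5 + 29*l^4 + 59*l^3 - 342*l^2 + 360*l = (l)*(l^5 - 11*l^4 + 29*l^3 + 59*l^2 - 342*l + 360) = l*(l - 5)*(l^4 - 6*l^3 - l^2 + 54*l - 72) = l*(l - 5)*(l - 2)*(l^3 - 4*l^2 - 9*l + 36) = l*(l - 5)*(l - 3)*(l - 2)*(l^2 - l - 12) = l*(l - 5)*(l - 4)*(l - 3)*(l - 2)*(l + 3)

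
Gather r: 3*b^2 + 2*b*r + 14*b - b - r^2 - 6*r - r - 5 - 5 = 3*b^2 + 13*b - r^2 + r*(2*b - 7) - 10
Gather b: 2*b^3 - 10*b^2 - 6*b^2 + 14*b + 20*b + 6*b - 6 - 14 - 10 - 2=2*b^3 - 16*b^2 + 40*b - 32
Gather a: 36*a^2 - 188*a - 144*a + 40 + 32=36*a^2 - 332*a + 72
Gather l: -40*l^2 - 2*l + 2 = -40*l^2 - 2*l + 2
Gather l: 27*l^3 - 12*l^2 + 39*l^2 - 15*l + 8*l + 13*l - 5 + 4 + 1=27*l^3 + 27*l^2 + 6*l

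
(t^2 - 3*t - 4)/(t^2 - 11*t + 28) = (t + 1)/(t - 7)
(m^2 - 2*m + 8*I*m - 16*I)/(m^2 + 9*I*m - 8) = (m - 2)/(m + I)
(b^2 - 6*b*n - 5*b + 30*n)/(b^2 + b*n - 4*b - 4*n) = (b^2 - 6*b*n - 5*b + 30*n)/(b^2 + b*n - 4*b - 4*n)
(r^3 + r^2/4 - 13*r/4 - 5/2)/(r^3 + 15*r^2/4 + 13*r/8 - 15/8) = 2*(r^2 - r - 2)/(2*r^2 + 5*r - 3)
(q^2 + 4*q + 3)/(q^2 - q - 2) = (q + 3)/(q - 2)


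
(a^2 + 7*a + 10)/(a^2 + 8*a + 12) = (a + 5)/(a + 6)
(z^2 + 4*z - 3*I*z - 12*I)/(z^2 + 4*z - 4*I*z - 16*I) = (z - 3*I)/(z - 4*I)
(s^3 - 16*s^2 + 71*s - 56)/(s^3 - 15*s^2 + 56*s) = (s - 1)/s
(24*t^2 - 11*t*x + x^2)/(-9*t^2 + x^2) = (-8*t + x)/(3*t + x)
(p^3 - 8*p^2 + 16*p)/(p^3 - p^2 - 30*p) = (-p^2 + 8*p - 16)/(-p^2 + p + 30)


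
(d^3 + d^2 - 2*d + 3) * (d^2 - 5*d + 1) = d^5 - 4*d^4 - 6*d^3 + 14*d^2 - 17*d + 3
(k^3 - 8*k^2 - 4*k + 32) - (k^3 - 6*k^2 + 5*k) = -2*k^2 - 9*k + 32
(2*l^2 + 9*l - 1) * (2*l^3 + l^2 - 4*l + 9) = 4*l^5 + 20*l^4 - l^3 - 19*l^2 + 85*l - 9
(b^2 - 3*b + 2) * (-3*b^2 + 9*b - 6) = -3*b^4 + 18*b^3 - 39*b^2 + 36*b - 12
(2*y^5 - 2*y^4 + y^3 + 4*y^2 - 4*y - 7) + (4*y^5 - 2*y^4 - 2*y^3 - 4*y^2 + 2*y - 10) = 6*y^5 - 4*y^4 - y^3 - 2*y - 17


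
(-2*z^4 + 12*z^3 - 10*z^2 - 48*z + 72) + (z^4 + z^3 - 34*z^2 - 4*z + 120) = -z^4 + 13*z^3 - 44*z^2 - 52*z + 192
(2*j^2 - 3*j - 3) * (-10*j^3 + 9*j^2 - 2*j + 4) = -20*j^5 + 48*j^4 - j^3 - 13*j^2 - 6*j - 12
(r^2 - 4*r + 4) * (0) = 0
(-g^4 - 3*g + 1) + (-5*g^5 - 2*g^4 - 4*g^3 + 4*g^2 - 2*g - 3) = -5*g^5 - 3*g^4 - 4*g^3 + 4*g^2 - 5*g - 2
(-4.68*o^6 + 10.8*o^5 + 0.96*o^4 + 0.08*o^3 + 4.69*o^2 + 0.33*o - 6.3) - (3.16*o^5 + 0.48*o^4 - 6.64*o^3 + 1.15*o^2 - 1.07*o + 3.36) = -4.68*o^6 + 7.64*o^5 + 0.48*o^4 + 6.72*o^3 + 3.54*o^2 + 1.4*o - 9.66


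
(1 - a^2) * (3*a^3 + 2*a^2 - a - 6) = -3*a^5 - 2*a^4 + 4*a^3 + 8*a^2 - a - 6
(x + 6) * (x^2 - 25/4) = x^3 + 6*x^2 - 25*x/4 - 75/2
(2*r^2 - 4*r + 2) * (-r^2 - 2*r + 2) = -2*r^4 + 10*r^2 - 12*r + 4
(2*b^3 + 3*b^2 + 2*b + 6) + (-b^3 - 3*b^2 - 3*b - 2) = b^3 - b + 4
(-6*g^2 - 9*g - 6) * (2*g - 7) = -12*g^3 + 24*g^2 + 51*g + 42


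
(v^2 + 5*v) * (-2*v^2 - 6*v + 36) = -2*v^4 - 16*v^3 + 6*v^2 + 180*v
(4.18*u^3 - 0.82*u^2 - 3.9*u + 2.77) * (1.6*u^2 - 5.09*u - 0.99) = 6.688*u^5 - 22.5882*u^4 - 6.2044*u^3 + 25.0948*u^2 - 10.2383*u - 2.7423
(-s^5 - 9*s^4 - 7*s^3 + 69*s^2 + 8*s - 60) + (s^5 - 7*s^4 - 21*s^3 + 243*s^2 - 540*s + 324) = -16*s^4 - 28*s^3 + 312*s^2 - 532*s + 264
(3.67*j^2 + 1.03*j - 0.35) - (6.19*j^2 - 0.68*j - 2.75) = -2.52*j^2 + 1.71*j + 2.4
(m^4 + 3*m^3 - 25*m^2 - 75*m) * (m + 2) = m^5 + 5*m^4 - 19*m^3 - 125*m^2 - 150*m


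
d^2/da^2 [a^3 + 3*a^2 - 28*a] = 6*a + 6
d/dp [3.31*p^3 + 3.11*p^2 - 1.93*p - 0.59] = 9.93*p^2 + 6.22*p - 1.93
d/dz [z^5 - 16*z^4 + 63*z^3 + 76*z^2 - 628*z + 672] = 5*z^4 - 64*z^3 + 189*z^2 + 152*z - 628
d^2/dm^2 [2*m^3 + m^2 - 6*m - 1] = 12*m + 2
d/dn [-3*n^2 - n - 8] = -6*n - 1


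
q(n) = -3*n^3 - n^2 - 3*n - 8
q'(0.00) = -3.00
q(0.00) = -8.00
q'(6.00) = -339.00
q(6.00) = -710.00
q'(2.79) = -78.64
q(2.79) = -89.31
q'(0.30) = -4.41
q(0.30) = -9.07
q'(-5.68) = -282.00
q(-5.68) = 526.53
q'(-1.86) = -30.42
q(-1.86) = 13.42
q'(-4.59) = -183.43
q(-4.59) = 274.81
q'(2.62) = -70.02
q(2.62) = -76.68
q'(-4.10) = -146.09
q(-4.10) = 194.25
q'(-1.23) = -14.16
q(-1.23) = -0.24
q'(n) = -9*n^2 - 2*n - 3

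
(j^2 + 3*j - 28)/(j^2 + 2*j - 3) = (j^2 + 3*j - 28)/(j^2 + 2*j - 3)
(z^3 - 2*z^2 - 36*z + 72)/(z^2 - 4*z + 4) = (z^2 - 36)/(z - 2)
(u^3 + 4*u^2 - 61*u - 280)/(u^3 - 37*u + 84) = (u^2 - 3*u - 40)/(u^2 - 7*u + 12)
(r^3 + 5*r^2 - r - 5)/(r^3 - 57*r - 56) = (r^2 + 4*r - 5)/(r^2 - r - 56)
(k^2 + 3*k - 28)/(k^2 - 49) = (k - 4)/(k - 7)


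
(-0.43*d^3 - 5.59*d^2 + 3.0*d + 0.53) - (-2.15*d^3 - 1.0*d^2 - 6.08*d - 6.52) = 1.72*d^3 - 4.59*d^2 + 9.08*d + 7.05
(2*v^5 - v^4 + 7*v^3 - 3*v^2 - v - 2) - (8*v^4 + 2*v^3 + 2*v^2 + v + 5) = 2*v^5 - 9*v^4 + 5*v^3 - 5*v^2 - 2*v - 7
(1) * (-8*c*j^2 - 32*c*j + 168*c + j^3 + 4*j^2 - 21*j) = -8*c*j^2 - 32*c*j + 168*c + j^3 + 4*j^2 - 21*j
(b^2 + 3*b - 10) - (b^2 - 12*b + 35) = 15*b - 45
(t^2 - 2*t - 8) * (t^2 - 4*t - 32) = t^4 - 6*t^3 - 32*t^2 + 96*t + 256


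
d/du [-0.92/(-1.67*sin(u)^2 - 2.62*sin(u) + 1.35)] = -(3.0728*sin(u) + 2.4104)*cos(u)/(1.67*sin(u)^2 + 2.62*sin(u) - 1.35)^2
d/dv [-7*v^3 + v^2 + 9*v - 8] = -21*v^2 + 2*v + 9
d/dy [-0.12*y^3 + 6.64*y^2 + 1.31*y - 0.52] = -0.36*y^2 + 13.28*y + 1.31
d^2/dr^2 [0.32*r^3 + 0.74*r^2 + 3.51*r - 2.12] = 1.92*r + 1.48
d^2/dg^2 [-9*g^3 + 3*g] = -54*g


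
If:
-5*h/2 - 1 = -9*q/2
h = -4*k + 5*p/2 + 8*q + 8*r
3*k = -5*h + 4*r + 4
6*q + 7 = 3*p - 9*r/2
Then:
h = -231*r/464 - 61/232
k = 3011*r/1392 + 411/232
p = 659*r/696 + 865/348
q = 53/696 - 385*r/1392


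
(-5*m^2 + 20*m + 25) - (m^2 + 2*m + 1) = -6*m^2 + 18*m + 24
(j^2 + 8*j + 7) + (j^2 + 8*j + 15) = 2*j^2 + 16*j + 22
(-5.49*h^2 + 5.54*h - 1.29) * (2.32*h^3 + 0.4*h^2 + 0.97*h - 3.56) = -12.7368*h^5 + 10.6568*h^4 - 6.1021*h^3 + 24.4022*h^2 - 20.9737*h + 4.5924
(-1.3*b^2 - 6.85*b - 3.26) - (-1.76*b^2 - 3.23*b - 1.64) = 0.46*b^2 - 3.62*b - 1.62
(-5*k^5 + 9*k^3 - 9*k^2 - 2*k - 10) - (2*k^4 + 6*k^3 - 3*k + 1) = -5*k^5 - 2*k^4 + 3*k^3 - 9*k^2 + k - 11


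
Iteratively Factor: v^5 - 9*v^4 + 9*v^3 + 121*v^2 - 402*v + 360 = (v - 3)*(v^4 - 6*v^3 - 9*v^2 + 94*v - 120) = (v - 3)*(v - 2)*(v^3 - 4*v^2 - 17*v + 60) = (v - 5)*(v - 3)*(v - 2)*(v^2 + v - 12) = (v - 5)*(v - 3)^2*(v - 2)*(v + 4)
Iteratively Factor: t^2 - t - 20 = (t + 4)*(t - 5)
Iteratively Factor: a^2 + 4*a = (a)*(a + 4)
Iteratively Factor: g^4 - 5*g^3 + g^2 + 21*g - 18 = (g - 3)*(g^3 - 2*g^2 - 5*g + 6) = (g - 3)^2*(g^2 + g - 2) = (g - 3)^2*(g - 1)*(g + 2)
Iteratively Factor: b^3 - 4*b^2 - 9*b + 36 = (b - 3)*(b^2 - b - 12) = (b - 3)*(b + 3)*(b - 4)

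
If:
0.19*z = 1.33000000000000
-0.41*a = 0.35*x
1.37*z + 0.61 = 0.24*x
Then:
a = -36.28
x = 42.50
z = 7.00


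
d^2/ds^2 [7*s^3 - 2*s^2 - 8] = 42*s - 4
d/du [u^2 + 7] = 2*u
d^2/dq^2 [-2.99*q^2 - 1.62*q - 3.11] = -5.98000000000000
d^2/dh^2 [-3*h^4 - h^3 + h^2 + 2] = -36*h^2 - 6*h + 2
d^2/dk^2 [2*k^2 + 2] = 4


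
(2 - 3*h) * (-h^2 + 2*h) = 3*h^3 - 8*h^2 + 4*h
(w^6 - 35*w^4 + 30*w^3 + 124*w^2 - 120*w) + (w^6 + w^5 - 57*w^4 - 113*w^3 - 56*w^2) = 2*w^6 + w^5 - 92*w^4 - 83*w^3 + 68*w^2 - 120*w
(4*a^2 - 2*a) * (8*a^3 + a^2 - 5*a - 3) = 32*a^5 - 12*a^4 - 22*a^3 - 2*a^2 + 6*a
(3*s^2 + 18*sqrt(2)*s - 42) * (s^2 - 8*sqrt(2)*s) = 3*s^4 - 6*sqrt(2)*s^3 - 330*s^2 + 336*sqrt(2)*s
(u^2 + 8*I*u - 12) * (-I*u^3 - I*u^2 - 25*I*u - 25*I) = -I*u^5 + 8*u^4 - I*u^4 + 8*u^3 - 13*I*u^3 + 200*u^2 - 13*I*u^2 + 200*u + 300*I*u + 300*I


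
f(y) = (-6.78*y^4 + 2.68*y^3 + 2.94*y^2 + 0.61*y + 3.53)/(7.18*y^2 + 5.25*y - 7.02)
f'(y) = (-14.36*y - 5.25)*(-6.78*y^4 + 2.68*y^3 + 2.94*y^2 + 0.61*y + 3.53)/(7.18*y^2 + 5.25*y - 7.02)^2 + (-27.12*y^3 + 8.04*y^2 + 5.88*y + 0.61)/(7.18*y^2 + 5.25*y - 7.02)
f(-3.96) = -21.07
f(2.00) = -2.19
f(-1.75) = -11.50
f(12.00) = -124.35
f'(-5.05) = 10.46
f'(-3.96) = 8.26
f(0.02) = -0.51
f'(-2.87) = 5.62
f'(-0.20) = -0.13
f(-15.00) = -229.86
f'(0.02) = -0.52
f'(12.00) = -21.61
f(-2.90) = -13.59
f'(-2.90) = 5.71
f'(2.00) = -3.04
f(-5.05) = -31.28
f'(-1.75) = -11.82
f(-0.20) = -0.45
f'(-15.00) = 29.38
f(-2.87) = -13.42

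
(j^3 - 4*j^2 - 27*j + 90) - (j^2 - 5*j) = j^3 - 5*j^2 - 22*j + 90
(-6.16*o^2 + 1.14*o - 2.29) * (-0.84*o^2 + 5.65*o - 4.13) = 5.1744*o^4 - 35.7616*o^3 + 33.8054*o^2 - 17.6467*o + 9.4577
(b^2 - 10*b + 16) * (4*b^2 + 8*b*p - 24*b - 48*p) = 4*b^4 + 8*b^3*p - 64*b^3 - 128*b^2*p + 304*b^2 + 608*b*p - 384*b - 768*p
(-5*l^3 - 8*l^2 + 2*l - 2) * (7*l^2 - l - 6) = -35*l^5 - 51*l^4 + 52*l^3 + 32*l^2 - 10*l + 12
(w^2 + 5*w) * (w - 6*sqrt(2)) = w^3 - 6*sqrt(2)*w^2 + 5*w^2 - 30*sqrt(2)*w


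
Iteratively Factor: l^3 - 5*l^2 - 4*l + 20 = (l - 5)*(l^2 - 4) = (l - 5)*(l + 2)*(l - 2)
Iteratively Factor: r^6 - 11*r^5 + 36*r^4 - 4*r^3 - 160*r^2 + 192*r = (r - 4)*(r^5 - 7*r^4 + 8*r^3 + 28*r^2 - 48*r) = (r - 4)*(r - 3)*(r^4 - 4*r^3 - 4*r^2 + 16*r) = r*(r - 4)*(r - 3)*(r^3 - 4*r^2 - 4*r + 16) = r*(r - 4)*(r - 3)*(r - 2)*(r^2 - 2*r - 8) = r*(r - 4)^2*(r - 3)*(r - 2)*(r + 2)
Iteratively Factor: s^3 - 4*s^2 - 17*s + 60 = (s + 4)*(s^2 - 8*s + 15) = (s - 5)*(s + 4)*(s - 3)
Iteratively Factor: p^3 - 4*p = (p + 2)*(p^2 - 2*p) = p*(p + 2)*(p - 2)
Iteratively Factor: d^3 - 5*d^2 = (d)*(d^2 - 5*d) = d*(d - 5)*(d)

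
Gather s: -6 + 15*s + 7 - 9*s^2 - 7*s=-9*s^2 + 8*s + 1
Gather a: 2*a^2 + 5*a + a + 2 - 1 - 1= 2*a^2 + 6*a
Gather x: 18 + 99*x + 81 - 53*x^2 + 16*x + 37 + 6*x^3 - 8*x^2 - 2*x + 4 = 6*x^3 - 61*x^2 + 113*x + 140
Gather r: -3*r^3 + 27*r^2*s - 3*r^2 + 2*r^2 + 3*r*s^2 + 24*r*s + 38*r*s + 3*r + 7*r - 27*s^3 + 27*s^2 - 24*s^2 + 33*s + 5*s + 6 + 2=-3*r^3 + r^2*(27*s - 1) + r*(3*s^2 + 62*s + 10) - 27*s^3 + 3*s^2 + 38*s + 8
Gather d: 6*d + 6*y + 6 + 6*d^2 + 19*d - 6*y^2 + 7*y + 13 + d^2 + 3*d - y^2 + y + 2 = 7*d^2 + 28*d - 7*y^2 + 14*y + 21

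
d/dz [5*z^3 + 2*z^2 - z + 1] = 15*z^2 + 4*z - 1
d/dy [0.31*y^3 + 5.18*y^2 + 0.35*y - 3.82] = 0.93*y^2 + 10.36*y + 0.35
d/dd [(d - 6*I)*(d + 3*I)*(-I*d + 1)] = -3*I*d^2 - 4*d - 21*I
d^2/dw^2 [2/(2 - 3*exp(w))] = (-18*exp(w) - 12)*exp(w)/(3*exp(w) - 2)^3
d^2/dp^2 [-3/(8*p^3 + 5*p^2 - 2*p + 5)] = 6*((24*p + 5)*(8*p^3 + 5*p^2 - 2*p + 5) - 4*(12*p^2 + 5*p - 1)^2)/(8*p^3 + 5*p^2 - 2*p + 5)^3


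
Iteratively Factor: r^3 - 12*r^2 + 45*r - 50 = (r - 5)*(r^2 - 7*r + 10) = (r - 5)^2*(r - 2)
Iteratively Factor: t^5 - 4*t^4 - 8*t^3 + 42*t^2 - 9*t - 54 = (t - 2)*(t^4 - 2*t^3 - 12*t^2 + 18*t + 27) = (t - 2)*(t + 3)*(t^3 - 5*t^2 + 3*t + 9) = (t - 3)*(t - 2)*(t + 3)*(t^2 - 2*t - 3) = (t - 3)^2*(t - 2)*(t + 3)*(t + 1)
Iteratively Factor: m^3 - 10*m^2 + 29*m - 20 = (m - 4)*(m^2 - 6*m + 5) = (m - 5)*(m - 4)*(m - 1)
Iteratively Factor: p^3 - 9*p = (p)*(p^2 - 9) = p*(p + 3)*(p - 3)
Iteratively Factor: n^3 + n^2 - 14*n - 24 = (n - 4)*(n^2 + 5*n + 6) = (n - 4)*(n + 3)*(n + 2)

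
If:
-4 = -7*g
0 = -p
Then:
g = 4/7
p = 0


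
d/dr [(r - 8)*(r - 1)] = 2*r - 9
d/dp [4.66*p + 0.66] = 4.66000000000000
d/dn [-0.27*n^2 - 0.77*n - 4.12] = -0.54*n - 0.77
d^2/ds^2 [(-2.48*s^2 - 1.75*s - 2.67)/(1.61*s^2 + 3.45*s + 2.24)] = (7.105427357601e-15*s^4 + 18.47797*s^3 + 12.13779*s^2 - 51.11589*s - 42.14047)/(4.173281*s^6 + 26.828235*s^5 + 74.907987*s^4 + 115.716105*s^3 + 104.219808*s^2 + 51.93216*s + 11.239424)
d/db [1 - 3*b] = -3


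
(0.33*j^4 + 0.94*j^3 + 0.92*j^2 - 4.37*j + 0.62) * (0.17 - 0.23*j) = -0.0759*j^5 - 0.1601*j^4 - 0.0518*j^3 + 1.1615*j^2 - 0.8855*j + 0.1054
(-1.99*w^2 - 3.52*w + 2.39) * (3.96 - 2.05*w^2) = 4.0795*w^4 + 7.216*w^3 - 12.7799*w^2 - 13.9392*w + 9.4644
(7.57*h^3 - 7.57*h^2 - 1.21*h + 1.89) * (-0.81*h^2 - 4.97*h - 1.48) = -6.1317*h^5 - 31.4912*h^4 + 27.3994*h^3 + 15.6864*h^2 - 7.6025*h - 2.7972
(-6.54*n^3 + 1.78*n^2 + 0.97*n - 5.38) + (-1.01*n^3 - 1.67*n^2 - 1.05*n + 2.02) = -7.55*n^3 + 0.11*n^2 - 0.0800000000000001*n - 3.36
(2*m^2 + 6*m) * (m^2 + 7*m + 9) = 2*m^4 + 20*m^3 + 60*m^2 + 54*m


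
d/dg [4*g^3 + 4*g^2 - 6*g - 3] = 12*g^2 + 8*g - 6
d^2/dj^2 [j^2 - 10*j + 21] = 2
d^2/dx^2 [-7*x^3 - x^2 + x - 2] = -42*x - 2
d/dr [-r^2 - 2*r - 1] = -2*r - 2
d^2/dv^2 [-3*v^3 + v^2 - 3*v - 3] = 2 - 18*v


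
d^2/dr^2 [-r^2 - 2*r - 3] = -2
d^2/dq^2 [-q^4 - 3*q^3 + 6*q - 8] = 6*q*(-2*q - 3)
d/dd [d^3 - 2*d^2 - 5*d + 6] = 3*d^2 - 4*d - 5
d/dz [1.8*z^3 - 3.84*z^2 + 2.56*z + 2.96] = 5.4*z^2 - 7.68*z + 2.56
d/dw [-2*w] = -2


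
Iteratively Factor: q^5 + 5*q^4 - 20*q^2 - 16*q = (q + 1)*(q^4 + 4*q^3 - 4*q^2 - 16*q) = (q + 1)*(q + 2)*(q^3 + 2*q^2 - 8*q) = (q + 1)*(q + 2)*(q + 4)*(q^2 - 2*q) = q*(q + 1)*(q + 2)*(q + 4)*(q - 2)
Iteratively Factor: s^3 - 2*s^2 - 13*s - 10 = (s - 5)*(s^2 + 3*s + 2) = (s - 5)*(s + 2)*(s + 1)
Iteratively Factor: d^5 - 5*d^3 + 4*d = (d)*(d^4 - 5*d^2 + 4) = d*(d + 1)*(d^3 - d^2 - 4*d + 4) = d*(d - 1)*(d + 1)*(d^2 - 4) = d*(d - 2)*(d - 1)*(d + 1)*(d + 2)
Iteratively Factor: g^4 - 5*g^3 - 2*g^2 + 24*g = (g)*(g^3 - 5*g^2 - 2*g + 24) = g*(g + 2)*(g^2 - 7*g + 12) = g*(g - 4)*(g + 2)*(g - 3)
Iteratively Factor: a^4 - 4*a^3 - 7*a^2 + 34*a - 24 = (a + 3)*(a^3 - 7*a^2 + 14*a - 8) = (a - 1)*(a + 3)*(a^2 - 6*a + 8) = (a - 2)*(a - 1)*(a + 3)*(a - 4)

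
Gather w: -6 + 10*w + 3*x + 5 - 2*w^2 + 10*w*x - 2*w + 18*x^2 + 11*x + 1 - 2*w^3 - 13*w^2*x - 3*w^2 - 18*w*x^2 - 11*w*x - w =-2*w^3 + w^2*(-13*x - 5) + w*(-18*x^2 - x + 7) + 18*x^2 + 14*x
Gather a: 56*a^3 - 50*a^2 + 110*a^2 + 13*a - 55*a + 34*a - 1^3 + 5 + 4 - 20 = 56*a^3 + 60*a^2 - 8*a - 12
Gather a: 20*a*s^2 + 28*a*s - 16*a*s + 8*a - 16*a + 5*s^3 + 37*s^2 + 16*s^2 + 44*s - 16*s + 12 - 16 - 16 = a*(20*s^2 + 12*s - 8) + 5*s^3 + 53*s^2 + 28*s - 20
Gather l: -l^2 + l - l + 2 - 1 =1 - l^2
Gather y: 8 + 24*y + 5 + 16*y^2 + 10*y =16*y^2 + 34*y + 13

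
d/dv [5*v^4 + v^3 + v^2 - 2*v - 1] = 20*v^3 + 3*v^2 + 2*v - 2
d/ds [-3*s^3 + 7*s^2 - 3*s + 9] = -9*s^2 + 14*s - 3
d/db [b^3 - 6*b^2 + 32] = 3*b*(b - 4)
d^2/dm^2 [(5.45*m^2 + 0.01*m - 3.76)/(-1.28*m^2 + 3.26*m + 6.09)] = (1.4210854715202e-14*m^4 - 45.516288*m^3 - 217.940736*m^2 - 94.6060799999999*m - 265.323766)/(2.097152*m^6 - 16.023552*m^5 + 10.876416*m^4 + 117.828136*m^3 - 51.747948*m^2 - 362.721618*m - 225.866529)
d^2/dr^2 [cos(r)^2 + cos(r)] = -cos(r) - 2*cos(2*r)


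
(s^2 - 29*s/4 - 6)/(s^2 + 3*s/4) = (s - 8)/s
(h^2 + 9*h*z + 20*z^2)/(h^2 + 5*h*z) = (h + 4*z)/h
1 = 1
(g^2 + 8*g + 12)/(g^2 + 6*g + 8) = (g + 6)/(g + 4)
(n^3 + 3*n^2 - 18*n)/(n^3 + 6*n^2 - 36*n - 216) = n*(n - 3)/(n^2 - 36)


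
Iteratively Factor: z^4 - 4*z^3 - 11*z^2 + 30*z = (z - 5)*(z^3 + z^2 - 6*z) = z*(z - 5)*(z^2 + z - 6) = z*(z - 5)*(z + 3)*(z - 2)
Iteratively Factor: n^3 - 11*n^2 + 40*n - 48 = (n - 4)*(n^2 - 7*n + 12) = (n - 4)*(n - 3)*(n - 4)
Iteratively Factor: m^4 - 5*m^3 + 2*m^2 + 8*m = (m)*(m^3 - 5*m^2 + 2*m + 8) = m*(m - 4)*(m^2 - m - 2) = m*(m - 4)*(m + 1)*(m - 2)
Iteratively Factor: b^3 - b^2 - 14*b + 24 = (b + 4)*(b^2 - 5*b + 6) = (b - 2)*(b + 4)*(b - 3)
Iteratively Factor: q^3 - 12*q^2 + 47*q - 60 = (q - 4)*(q^2 - 8*q + 15) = (q - 5)*(q - 4)*(q - 3)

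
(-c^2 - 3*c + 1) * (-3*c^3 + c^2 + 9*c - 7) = 3*c^5 + 8*c^4 - 15*c^3 - 19*c^2 + 30*c - 7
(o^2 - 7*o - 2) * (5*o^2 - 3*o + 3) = 5*o^4 - 38*o^3 + 14*o^2 - 15*o - 6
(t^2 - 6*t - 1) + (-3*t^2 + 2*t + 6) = -2*t^2 - 4*t + 5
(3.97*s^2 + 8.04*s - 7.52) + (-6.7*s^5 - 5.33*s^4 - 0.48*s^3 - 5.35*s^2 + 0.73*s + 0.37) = -6.7*s^5 - 5.33*s^4 - 0.48*s^3 - 1.38*s^2 + 8.77*s - 7.15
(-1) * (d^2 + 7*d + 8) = -d^2 - 7*d - 8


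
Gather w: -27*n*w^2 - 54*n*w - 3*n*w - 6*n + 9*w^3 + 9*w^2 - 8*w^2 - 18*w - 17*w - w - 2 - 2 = -6*n + 9*w^3 + w^2*(1 - 27*n) + w*(-57*n - 36) - 4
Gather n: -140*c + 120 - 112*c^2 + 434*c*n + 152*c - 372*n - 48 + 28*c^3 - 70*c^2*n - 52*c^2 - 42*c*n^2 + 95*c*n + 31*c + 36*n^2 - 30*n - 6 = 28*c^3 - 164*c^2 + 43*c + n^2*(36 - 42*c) + n*(-70*c^2 + 529*c - 402) + 66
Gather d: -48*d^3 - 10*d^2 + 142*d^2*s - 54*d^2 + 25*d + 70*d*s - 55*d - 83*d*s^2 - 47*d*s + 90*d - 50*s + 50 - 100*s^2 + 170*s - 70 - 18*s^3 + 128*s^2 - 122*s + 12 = -48*d^3 + d^2*(142*s - 64) + d*(-83*s^2 + 23*s + 60) - 18*s^3 + 28*s^2 - 2*s - 8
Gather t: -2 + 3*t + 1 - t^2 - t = -t^2 + 2*t - 1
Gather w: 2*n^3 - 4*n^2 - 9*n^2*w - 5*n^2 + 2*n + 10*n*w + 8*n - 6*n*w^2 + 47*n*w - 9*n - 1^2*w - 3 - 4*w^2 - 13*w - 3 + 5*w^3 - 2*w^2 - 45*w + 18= 2*n^3 - 9*n^2 + n + 5*w^3 + w^2*(-6*n - 6) + w*(-9*n^2 + 57*n - 59) + 12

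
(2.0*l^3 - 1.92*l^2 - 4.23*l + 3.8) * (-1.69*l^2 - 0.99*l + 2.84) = -3.38*l^5 + 1.2648*l^4 + 14.7295*l^3 - 7.6871*l^2 - 15.7752*l + 10.792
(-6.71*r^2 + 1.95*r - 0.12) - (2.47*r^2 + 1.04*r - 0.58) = -9.18*r^2 + 0.91*r + 0.46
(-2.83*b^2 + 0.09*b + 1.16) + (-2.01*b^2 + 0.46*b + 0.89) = -4.84*b^2 + 0.55*b + 2.05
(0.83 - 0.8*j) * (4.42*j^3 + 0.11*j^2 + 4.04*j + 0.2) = -3.536*j^4 + 3.5806*j^3 - 3.1407*j^2 + 3.1932*j + 0.166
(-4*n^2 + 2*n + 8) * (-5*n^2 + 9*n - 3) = 20*n^4 - 46*n^3 - 10*n^2 + 66*n - 24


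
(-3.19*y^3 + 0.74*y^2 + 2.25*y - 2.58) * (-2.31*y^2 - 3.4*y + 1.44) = 7.3689*y^5 + 9.1366*y^4 - 12.3071*y^3 - 0.624599999999999*y^2 + 12.012*y - 3.7152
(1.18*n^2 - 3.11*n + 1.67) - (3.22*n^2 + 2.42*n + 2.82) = -2.04*n^2 - 5.53*n - 1.15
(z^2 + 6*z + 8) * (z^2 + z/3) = z^4 + 19*z^3/3 + 10*z^2 + 8*z/3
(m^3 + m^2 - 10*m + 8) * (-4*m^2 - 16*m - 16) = -4*m^5 - 20*m^4 + 8*m^3 + 112*m^2 + 32*m - 128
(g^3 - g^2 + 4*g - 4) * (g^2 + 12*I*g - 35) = g^5 - g^4 + 12*I*g^4 - 31*g^3 - 12*I*g^3 + 31*g^2 + 48*I*g^2 - 140*g - 48*I*g + 140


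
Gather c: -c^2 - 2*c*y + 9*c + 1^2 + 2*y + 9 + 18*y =-c^2 + c*(9 - 2*y) + 20*y + 10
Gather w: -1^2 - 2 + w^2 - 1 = w^2 - 4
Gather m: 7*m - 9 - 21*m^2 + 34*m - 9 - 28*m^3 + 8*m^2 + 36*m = -28*m^3 - 13*m^2 + 77*m - 18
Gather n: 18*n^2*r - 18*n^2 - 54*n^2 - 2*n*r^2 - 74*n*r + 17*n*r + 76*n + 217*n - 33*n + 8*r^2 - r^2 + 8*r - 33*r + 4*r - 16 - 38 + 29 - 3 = n^2*(18*r - 72) + n*(-2*r^2 - 57*r + 260) + 7*r^2 - 21*r - 28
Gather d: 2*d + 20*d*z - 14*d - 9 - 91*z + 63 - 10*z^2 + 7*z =d*(20*z - 12) - 10*z^2 - 84*z + 54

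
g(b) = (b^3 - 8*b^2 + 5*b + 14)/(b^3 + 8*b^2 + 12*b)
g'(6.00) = 0.05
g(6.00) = -0.05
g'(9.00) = 0.04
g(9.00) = 0.09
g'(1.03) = -1.15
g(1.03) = 0.54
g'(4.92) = 0.04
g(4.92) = -0.10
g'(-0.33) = -11.65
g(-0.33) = -3.66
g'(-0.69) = -4.30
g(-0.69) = -1.34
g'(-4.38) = 7.40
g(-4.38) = -14.53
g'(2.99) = -0.04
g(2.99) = -0.12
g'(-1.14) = -6.06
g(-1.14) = 0.75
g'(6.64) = 0.05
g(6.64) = -0.02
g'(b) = (-3*b^2 - 16*b - 12)*(b^3 - 8*b^2 + 5*b + 14)/(b^3 + 8*b^2 + 12*b)^2 + (3*b^2 - 16*b + 5)/(b^3 + 8*b^2 + 12*b)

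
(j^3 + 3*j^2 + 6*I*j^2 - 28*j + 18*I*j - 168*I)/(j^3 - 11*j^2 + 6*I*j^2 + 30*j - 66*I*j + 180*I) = (j^2 + 3*j - 28)/(j^2 - 11*j + 30)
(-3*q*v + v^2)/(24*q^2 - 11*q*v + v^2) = -v/(8*q - v)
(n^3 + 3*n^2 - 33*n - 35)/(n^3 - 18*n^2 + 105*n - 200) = (n^2 + 8*n + 7)/(n^2 - 13*n + 40)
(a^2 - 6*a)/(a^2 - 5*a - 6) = a/(a + 1)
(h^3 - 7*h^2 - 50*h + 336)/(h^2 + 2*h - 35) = (h^2 - 14*h + 48)/(h - 5)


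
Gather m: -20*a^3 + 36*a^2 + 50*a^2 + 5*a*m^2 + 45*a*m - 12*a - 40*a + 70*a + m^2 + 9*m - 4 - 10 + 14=-20*a^3 + 86*a^2 + 18*a + m^2*(5*a + 1) + m*(45*a + 9)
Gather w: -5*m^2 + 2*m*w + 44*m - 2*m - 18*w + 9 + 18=-5*m^2 + 42*m + w*(2*m - 18) + 27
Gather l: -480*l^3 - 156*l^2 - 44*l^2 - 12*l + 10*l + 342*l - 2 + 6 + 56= -480*l^3 - 200*l^2 + 340*l + 60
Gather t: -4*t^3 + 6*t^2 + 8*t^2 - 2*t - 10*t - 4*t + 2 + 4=-4*t^3 + 14*t^2 - 16*t + 6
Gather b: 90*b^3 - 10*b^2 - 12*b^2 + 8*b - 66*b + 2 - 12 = 90*b^3 - 22*b^2 - 58*b - 10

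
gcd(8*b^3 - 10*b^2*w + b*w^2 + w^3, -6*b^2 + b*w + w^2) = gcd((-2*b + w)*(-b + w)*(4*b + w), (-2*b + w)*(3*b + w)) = -2*b + w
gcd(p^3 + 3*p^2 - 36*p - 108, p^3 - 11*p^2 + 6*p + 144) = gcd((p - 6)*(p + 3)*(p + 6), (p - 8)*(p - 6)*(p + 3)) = p^2 - 3*p - 18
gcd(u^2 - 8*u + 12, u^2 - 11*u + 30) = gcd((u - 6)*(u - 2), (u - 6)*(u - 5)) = u - 6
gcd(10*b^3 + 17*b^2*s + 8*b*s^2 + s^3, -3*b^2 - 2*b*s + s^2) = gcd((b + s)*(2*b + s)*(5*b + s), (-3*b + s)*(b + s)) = b + s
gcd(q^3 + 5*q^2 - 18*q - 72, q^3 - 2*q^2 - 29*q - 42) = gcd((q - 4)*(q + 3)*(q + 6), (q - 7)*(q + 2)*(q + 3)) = q + 3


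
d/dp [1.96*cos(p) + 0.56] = -1.96*sin(p)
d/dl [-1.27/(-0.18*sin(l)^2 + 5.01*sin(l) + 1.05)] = (6.3627 - 0.4572*sin(l))*cos(l)/(-0.18*sin(l)^2 + 5.01*sin(l) + 1.05)^2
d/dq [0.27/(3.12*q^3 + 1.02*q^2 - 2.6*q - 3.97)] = (-2.5272*q^2 - 0.5508*q + 0.702)/(3.12*q^3 + 1.02*q^2 - 2.6*q - 3.97)^2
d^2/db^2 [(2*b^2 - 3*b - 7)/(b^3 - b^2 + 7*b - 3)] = 2*(2*b^6 - 9*b^5 - 75*b^4 + 130*b^3 - 240*b^2 + 111*b - 367)/(b^9 - 3*b^8 + 24*b^7 - 52*b^6 + 186*b^5 - 282*b^4 + 496*b^3 - 468*b^2 + 189*b - 27)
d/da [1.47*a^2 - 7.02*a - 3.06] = 2.94*a - 7.02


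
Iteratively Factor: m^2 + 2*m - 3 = (m - 1)*(m + 3)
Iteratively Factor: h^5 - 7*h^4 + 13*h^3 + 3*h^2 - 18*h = (h)*(h^4 - 7*h^3 + 13*h^2 + 3*h - 18) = h*(h - 3)*(h^3 - 4*h^2 + h + 6) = h*(h - 3)*(h + 1)*(h^2 - 5*h + 6) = h*(h - 3)^2*(h + 1)*(h - 2)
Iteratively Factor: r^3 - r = (r + 1)*(r^2 - r) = (r - 1)*(r + 1)*(r)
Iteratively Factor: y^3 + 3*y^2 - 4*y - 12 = (y + 3)*(y^2 - 4) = (y - 2)*(y + 3)*(y + 2)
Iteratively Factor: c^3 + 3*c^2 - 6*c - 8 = (c - 2)*(c^2 + 5*c + 4) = (c - 2)*(c + 1)*(c + 4)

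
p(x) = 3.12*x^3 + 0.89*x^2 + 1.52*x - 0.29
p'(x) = 9.36*x^2 + 1.78*x + 1.52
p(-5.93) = -628.61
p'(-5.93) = 320.11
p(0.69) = 2.21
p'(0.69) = 7.20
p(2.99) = 95.61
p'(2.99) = 90.52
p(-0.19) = -0.57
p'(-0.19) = 1.52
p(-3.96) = -186.10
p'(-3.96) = 141.25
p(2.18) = 39.58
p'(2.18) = 49.88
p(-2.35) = -39.44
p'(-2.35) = 49.03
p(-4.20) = -222.13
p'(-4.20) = 159.15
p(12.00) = 5537.47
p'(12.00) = 1370.72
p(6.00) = 714.79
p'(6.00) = 349.16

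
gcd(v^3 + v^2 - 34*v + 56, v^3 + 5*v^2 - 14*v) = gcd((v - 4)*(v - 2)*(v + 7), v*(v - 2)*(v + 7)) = v^2 + 5*v - 14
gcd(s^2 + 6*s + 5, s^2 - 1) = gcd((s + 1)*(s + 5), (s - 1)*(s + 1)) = s + 1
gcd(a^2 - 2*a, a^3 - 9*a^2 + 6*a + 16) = a - 2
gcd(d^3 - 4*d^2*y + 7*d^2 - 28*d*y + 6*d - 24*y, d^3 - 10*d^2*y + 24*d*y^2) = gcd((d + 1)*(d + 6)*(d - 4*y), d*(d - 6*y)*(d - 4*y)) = -d + 4*y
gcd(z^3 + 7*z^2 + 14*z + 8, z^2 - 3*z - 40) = 1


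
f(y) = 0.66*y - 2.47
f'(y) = 0.660000000000000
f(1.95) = -1.18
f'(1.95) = 0.66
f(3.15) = -0.39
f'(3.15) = 0.66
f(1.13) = -1.72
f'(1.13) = 0.66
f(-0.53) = -2.82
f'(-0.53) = 0.66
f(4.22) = 0.32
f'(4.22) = 0.66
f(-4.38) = -5.36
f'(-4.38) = 0.66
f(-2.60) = -4.19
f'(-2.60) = 0.66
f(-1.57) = -3.51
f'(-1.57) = 0.66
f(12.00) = 5.45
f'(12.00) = 0.66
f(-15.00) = -12.37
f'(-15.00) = 0.66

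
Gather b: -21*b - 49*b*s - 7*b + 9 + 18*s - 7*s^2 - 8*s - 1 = b*(-49*s - 28) - 7*s^2 + 10*s + 8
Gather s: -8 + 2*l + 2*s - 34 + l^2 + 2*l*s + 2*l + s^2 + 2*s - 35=l^2 + 4*l + s^2 + s*(2*l + 4) - 77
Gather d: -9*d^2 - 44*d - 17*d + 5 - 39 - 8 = -9*d^2 - 61*d - 42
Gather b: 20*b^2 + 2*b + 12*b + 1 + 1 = 20*b^2 + 14*b + 2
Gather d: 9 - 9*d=9 - 9*d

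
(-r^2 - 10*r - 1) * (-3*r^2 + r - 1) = 3*r^4 + 29*r^3 - 6*r^2 + 9*r + 1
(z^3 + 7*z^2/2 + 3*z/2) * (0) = 0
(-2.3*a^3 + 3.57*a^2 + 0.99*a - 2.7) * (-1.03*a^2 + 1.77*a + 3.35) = 2.369*a^5 - 7.7481*a^4 - 2.4058*a^3 + 16.4928*a^2 - 1.4625*a - 9.045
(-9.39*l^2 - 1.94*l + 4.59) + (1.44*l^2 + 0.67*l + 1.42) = -7.95*l^2 - 1.27*l + 6.01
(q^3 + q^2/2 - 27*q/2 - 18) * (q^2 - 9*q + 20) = q^5 - 17*q^4/2 + 2*q^3 + 227*q^2/2 - 108*q - 360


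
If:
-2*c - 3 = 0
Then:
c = -3/2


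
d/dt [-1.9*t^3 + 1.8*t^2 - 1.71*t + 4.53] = -5.7*t^2 + 3.6*t - 1.71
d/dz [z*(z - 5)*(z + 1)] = 3*z^2 - 8*z - 5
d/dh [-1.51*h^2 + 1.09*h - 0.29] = 1.09 - 3.02*h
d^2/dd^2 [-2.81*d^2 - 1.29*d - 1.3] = -5.62000000000000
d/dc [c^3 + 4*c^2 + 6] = c*(3*c + 8)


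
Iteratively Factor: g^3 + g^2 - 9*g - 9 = (g + 1)*(g^2 - 9) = (g - 3)*(g + 1)*(g + 3)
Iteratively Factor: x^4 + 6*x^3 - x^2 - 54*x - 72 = (x + 4)*(x^3 + 2*x^2 - 9*x - 18) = (x + 3)*(x + 4)*(x^2 - x - 6) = (x - 3)*(x + 3)*(x + 4)*(x + 2)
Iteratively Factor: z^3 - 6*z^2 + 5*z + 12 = (z - 3)*(z^2 - 3*z - 4) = (z - 3)*(z + 1)*(z - 4)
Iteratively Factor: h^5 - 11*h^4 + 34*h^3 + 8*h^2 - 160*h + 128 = (h - 4)*(h^4 - 7*h^3 + 6*h^2 + 32*h - 32) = (h - 4)^2*(h^3 - 3*h^2 - 6*h + 8) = (h - 4)^2*(h + 2)*(h^2 - 5*h + 4) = (h - 4)^2*(h - 1)*(h + 2)*(h - 4)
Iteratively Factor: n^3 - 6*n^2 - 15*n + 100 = (n - 5)*(n^2 - n - 20) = (n - 5)*(n + 4)*(n - 5)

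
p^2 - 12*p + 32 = (p - 8)*(p - 4)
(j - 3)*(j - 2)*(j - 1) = j^3 - 6*j^2 + 11*j - 6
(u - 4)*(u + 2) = u^2 - 2*u - 8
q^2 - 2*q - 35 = (q - 7)*(q + 5)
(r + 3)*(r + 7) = r^2 + 10*r + 21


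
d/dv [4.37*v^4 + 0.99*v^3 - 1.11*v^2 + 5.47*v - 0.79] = 17.48*v^3 + 2.97*v^2 - 2.22*v + 5.47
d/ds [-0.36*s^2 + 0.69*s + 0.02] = 0.69 - 0.72*s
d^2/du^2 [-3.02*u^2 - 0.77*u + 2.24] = -6.04000000000000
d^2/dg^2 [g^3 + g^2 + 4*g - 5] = 6*g + 2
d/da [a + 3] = 1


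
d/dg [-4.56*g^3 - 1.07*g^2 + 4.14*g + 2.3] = -13.68*g^2 - 2.14*g + 4.14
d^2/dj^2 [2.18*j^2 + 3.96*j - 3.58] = 4.36000000000000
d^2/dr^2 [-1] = 0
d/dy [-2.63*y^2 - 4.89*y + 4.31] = -5.26*y - 4.89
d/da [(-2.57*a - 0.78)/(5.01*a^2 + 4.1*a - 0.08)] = (12.8757*a^2 + 7.8156*a + 3.4036)/(25.1001*a^4 + 41.082*a^3 + 16.0084*a^2 - 0.656*a + 0.0064)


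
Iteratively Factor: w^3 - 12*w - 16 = (w + 2)*(w^2 - 2*w - 8) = (w + 2)^2*(w - 4)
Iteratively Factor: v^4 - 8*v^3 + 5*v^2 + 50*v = (v - 5)*(v^3 - 3*v^2 - 10*v) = (v - 5)*(v + 2)*(v^2 - 5*v) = v*(v - 5)*(v + 2)*(v - 5)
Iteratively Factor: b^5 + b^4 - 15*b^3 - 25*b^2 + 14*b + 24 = (b + 2)*(b^4 - b^3 - 13*b^2 + b + 12) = (b - 4)*(b + 2)*(b^3 + 3*b^2 - b - 3) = (b - 4)*(b + 1)*(b + 2)*(b^2 + 2*b - 3) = (b - 4)*(b + 1)*(b + 2)*(b + 3)*(b - 1)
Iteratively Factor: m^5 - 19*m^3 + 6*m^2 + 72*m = (m - 3)*(m^4 + 3*m^3 - 10*m^2 - 24*m) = (m - 3)*(m + 2)*(m^3 + m^2 - 12*m) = (m - 3)*(m + 2)*(m + 4)*(m^2 - 3*m) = (m - 3)^2*(m + 2)*(m + 4)*(m)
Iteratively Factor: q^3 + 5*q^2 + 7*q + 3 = (q + 1)*(q^2 + 4*q + 3) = (q + 1)^2*(q + 3)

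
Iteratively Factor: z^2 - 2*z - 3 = (z - 3)*(z + 1)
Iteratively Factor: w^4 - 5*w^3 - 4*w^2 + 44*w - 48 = (w + 3)*(w^3 - 8*w^2 + 20*w - 16) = (w - 2)*(w + 3)*(w^2 - 6*w + 8) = (w - 4)*(w - 2)*(w + 3)*(w - 2)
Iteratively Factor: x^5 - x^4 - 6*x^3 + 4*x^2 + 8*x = (x - 2)*(x^4 + x^3 - 4*x^2 - 4*x) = (x - 2)^2*(x^3 + 3*x^2 + 2*x) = (x - 2)^2*(x + 1)*(x^2 + 2*x) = x*(x - 2)^2*(x + 1)*(x + 2)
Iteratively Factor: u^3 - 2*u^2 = (u)*(u^2 - 2*u) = u^2*(u - 2)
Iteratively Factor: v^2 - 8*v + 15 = (v - 5)*(v - 3)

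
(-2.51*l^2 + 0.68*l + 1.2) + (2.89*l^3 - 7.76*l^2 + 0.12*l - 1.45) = 2.89*l^3 - 10.27*l^2 + 0.8*l - 0.25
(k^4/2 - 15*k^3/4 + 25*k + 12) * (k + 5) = k^5/2 - 5*k^4/4 - 75*k^3/4 + 25*k^2 + 137*k + 60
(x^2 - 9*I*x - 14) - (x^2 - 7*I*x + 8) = -2*I*x - 22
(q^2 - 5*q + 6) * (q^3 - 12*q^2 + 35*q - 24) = q^5 - 17*q^4 + 101*q^3 - 271*q^2 + 330*q - 144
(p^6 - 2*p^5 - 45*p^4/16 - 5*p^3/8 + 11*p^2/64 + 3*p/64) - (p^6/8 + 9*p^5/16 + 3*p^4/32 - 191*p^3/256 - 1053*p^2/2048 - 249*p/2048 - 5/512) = 7*p^6/8 - 41*p^5/16 - 93*p^4/32 + 31*p^3/256 + 1405*p^2/2048 + 345*p/2048 + 5/512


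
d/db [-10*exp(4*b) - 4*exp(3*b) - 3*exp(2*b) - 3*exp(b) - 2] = (-40*exp(3*b) - 12*exp(2*b) - 6*exp(b) - 3)*exp(b)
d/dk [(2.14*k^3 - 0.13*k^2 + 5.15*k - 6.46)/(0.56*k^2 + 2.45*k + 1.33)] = (1.1984*k^4 + 10.486*k^3 + 5.3361*k^2 + 6.8894*k + 22.6765)/(0.3136*k^4 + 2.744*k^3 + 7.4921*k^2 + 6.517*k + 1.7689)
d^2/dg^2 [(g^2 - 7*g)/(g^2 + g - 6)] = 4*(-4*g^3 + 9*g^2 - 63*g - 3)/(g^6 + 3*g^5 - 15*g^4 - 35*g^3 + 90*g^2 + 108*g - 216)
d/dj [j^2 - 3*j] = 2*j - 3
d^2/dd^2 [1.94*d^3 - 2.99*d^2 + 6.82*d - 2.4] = 11.64*d - 5.98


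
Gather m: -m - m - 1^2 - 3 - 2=-2*m - 6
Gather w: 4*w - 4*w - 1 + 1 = 0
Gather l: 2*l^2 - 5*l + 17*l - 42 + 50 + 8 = 2*l^2 + 12*l + 16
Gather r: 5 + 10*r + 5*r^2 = 5*r^2 + 10*r + 5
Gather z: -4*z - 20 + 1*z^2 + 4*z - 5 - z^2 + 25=0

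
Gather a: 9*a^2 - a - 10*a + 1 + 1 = 9*a^2 - 11*a + 2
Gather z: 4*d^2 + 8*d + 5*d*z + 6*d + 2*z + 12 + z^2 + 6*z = 4*d^2 + 14*d + z^2 + z*(5*d + 8) + 12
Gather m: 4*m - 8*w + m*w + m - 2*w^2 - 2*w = m*(w + 5) - 2*w^2 - 10*w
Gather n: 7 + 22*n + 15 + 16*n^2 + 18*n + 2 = 16*n^2 + 40*n + 24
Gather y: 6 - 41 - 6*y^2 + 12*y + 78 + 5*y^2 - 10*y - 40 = -y^2 + 2*y + 3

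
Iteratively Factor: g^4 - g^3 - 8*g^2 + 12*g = (g)*(g^3 - g^2 - 8*g + 12) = g*(g - 2)*(g^2 + g - 6) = g*(g - 2)*(g + 3)*(g - 2)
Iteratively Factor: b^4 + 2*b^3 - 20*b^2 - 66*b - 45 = (b + 3)*(b^3 - b^2 - 17*b - 15) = (b + 3)^2*(b^2 - 4*b - 5) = (b + 1)*(b + 3)^2*(b - 5)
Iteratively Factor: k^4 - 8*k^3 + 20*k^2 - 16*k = (k - 2)*(k^3 - 6*k^2 + 8*k) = (k - 2)^2*(k^2 - 4*k) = k*(k - 2)^2*(k - 4)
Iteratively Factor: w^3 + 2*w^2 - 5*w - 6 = (w + 3)*(w^2 - w - 2) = (w - 2)*(w + 3)*(w + 1)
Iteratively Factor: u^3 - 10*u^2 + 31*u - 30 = (u - 3)*(u^2 - 7*u + 10) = (u - 3)*(u - 2)*(u - 5)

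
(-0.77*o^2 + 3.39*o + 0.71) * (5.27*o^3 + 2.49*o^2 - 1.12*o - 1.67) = -4.0579*o^5 + 15.948*o^4 + 13.0452*o^3 - 0.743000000000001*o^2 - 6.4565*o - 1.1857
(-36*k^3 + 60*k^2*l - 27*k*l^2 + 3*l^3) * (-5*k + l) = 180*k^4 - 336*k^3*l + 195*k^2*l^2 - 42*k*l^3 + 3*l^4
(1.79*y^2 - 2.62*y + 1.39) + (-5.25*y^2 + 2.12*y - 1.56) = -3.46*y^2 - 0.5*y - 0.17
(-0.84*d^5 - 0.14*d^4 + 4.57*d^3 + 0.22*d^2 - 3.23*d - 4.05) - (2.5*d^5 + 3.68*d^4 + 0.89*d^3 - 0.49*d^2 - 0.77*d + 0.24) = -3.34*d^5 - 3.82*d^4 + 3.68*d^3 + 0.71*d^2 - 2.46*d - 4.29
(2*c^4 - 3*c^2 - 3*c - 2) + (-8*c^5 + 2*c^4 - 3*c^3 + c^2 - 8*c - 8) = -8*c^5 + 4*c^4 - 3*c^3 - 2*c^2 - 11*c - 10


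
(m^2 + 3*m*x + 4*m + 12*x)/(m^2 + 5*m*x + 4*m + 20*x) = (m + 3*x)/(m + 5*x)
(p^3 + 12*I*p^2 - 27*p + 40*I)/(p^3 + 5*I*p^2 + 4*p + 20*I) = (p^2 + 7*I*p + 8)/(p^2 + 4)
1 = 1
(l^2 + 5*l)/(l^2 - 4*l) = (l + 5)/(l - 4)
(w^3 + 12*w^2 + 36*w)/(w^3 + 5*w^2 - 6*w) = (w + 6)/(w - 1)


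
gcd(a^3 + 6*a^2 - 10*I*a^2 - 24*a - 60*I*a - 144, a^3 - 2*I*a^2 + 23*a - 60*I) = a - 4*I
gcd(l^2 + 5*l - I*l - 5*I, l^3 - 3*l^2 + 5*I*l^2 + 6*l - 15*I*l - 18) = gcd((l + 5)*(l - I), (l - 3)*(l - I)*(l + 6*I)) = l - I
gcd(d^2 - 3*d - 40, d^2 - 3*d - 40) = d^2 - 3*d - 40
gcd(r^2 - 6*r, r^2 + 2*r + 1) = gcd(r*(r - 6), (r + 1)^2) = 1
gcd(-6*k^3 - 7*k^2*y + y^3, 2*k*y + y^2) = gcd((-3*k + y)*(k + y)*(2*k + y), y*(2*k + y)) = 2*k + y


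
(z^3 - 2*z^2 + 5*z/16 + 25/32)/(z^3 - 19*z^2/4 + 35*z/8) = (8*z^2 - 6*z - 5)/(4*z*(2*z - 7))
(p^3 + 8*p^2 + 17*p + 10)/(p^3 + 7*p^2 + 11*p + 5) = (p + 2)/(p + 1)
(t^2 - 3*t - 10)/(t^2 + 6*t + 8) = (t - 5)/(t + 4)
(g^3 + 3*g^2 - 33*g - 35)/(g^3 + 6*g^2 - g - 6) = (g^2 + 2*g - 35)/(g^2 + 5*g - 6)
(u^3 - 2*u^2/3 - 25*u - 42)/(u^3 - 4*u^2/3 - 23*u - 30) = (3*u + 7)/(3*u + 5)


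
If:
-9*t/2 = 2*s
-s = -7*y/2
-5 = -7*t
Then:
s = -45/28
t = 5/7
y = -45/98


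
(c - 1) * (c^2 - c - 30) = c^3 - 2*c^2 - 29*c + 30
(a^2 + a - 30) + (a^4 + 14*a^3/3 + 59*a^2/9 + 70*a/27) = a^4 + 14*a^3/3 + 68*a^2/9 + 97*a/27 - 30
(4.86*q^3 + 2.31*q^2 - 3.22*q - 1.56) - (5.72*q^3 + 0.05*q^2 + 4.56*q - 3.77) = -0.859999999999999*q^3 + 2.26*q^2 - 7.78*q + 2.21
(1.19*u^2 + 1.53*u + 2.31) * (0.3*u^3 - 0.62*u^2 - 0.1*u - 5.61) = 0.357*u^5 - 0.2788*u^4 - 0.3746*u^3 - 8.2611*u^2 - 8.8143*u - 12.9591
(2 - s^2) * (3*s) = -3*s^3 + 6*s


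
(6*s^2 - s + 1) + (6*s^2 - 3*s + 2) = 12*s^2 - 4*s + 3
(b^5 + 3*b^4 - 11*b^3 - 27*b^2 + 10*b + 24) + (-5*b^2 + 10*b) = b^5 + 3*b^4 - 11*b^3 - 32*b^2 + 20*b + 24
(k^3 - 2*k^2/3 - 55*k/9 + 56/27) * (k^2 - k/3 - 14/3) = k^5 - k^4 - 95*k^3/9 + 65*k^2/9 + 2254*k/81 - 784/81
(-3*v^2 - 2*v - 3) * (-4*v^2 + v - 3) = 12*v^4 + 5*v^3 + 19*v^2 + 3*v + 9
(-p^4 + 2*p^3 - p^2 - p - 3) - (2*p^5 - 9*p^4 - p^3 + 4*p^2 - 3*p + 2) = -2*p^5 + 8*p^4 + 3*p^3 - 5*p^2 + 2*p - 5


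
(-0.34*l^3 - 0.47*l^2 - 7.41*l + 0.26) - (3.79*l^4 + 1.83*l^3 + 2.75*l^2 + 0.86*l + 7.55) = -3.79*l^4 - 2.17*l^3 - 3.22*l^2 - 8.27*l - 7.29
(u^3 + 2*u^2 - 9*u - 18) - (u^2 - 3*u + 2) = u^3 + u^2 - 6*u - 20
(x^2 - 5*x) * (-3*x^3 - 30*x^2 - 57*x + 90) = -3*x^5 - 15*x^4 + 93*x^3 + 375*x^2 - 450*x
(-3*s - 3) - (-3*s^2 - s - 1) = 3*s^2 - 2*s - 2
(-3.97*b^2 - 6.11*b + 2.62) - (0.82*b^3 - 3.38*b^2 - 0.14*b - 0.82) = -0.82*b^3 - 0.59*b^2 - 5.97*b + 3.44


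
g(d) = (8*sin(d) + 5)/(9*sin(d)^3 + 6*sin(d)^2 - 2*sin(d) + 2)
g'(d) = (8*sin(d) + 5)*(-27*sin(d)^2*cos(d) - 12*sin(d)*cos(d) + 2*cos(d))/(9*sin(d)^3 + 6*sin(d)^2 - 2*sin(d) + 2)^2 + 8*cos(d)/(9*sin(d)^3 + 6*sin(d)^2 - 2*sin(d) + 2) = (-144*sin(d)^3 - 183*sin(d)^2 - 60*sin(d) + 26)*cos(d)/(9*sin(d)^3 + 6*sin(d)^2 - 2*sin(d) + 2)^2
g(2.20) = 1.27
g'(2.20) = 1.56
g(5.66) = 0.10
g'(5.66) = 1.89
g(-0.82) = -0.27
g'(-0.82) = 1.94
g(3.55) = 0.57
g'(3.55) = -2.73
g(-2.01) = -1.09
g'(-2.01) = -3.75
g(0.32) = 3.35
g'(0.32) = -2.91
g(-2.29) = -0.33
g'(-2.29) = -2.02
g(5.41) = -0.38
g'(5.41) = 2.08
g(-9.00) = 0.53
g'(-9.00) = -2.62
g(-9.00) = 0.53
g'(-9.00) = -2.62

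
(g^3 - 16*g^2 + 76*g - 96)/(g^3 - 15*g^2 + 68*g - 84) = (g - 8)/(g - 7)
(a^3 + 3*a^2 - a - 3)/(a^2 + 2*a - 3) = a + 1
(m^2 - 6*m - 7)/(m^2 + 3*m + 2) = (m - 7)/(m + 2)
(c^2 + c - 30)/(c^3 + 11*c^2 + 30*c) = (c - 5)/(c*(c + 5))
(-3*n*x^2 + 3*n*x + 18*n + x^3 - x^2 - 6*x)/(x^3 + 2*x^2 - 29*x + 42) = (-3*n*x - 6*n + x^2 + 2*x)/(x^2 + 5*x - 14)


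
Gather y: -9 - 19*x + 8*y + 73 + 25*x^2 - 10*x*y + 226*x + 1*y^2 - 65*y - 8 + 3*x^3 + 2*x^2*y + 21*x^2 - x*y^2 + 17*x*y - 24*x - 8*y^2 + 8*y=3*x^3 + 46*x^2 + 183*x + y^2*(-x - 7) + y*(2*x^2 + 7*x - 49) + 56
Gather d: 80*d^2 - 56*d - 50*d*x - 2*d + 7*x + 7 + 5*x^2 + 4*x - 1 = 80*d^2 + d*(-50*x - 58) + 5*x^2 + 11*x + 6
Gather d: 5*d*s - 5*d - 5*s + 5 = d*(5*s - 5) - 5*s + 5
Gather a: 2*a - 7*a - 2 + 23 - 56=-5*a - 35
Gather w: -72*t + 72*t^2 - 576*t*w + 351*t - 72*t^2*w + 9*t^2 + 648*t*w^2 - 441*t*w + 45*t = 81*t^2 + 648*t*w^2 + 324*t + w*(-72*t^2 - 1017*t)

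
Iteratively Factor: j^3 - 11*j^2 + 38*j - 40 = (j - 4)*(j^2 - 7*j + 10) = (j - 4)*(j - 2)*(j - 5)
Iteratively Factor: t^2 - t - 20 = (t - 5)*(t + 4)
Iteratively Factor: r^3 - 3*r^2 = (r)*(r^2 - 3*r) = r*(r - 3)*(r)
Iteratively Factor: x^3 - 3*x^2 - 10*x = (x - 5)*(x^2 + 2*x) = x*(x - 5)*(x + 2)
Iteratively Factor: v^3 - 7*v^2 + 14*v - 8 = (v - 4)*(v^2 - 3*v + 2) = (v - 4)*(v - 1)*(v - 2)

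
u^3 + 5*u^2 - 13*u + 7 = (u - 1)^2*(u + 7)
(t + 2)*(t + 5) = t^2 + 7*t + 10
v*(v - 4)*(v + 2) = v^3 - 2*v^2 - 8*v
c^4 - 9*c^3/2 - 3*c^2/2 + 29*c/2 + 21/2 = (c - 7/2)*(c - 3)*(c + 1)^2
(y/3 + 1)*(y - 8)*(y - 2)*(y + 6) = y^4/3 - y^3/3 - 56*y^2/3 - 12*y + 96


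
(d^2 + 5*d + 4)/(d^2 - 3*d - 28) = (d + 1)/(d - 7)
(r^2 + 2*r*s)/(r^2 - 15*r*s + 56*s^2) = r*(r + 2*s)/(r^2 - 15*r*s + 56*s^2)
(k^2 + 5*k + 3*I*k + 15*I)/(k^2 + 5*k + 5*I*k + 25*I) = (k + 3*I)/(k + 5*I)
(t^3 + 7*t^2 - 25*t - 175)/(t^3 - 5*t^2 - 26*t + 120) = (t^2 + 2*t - 35)/(t^2 - 10*t + 24)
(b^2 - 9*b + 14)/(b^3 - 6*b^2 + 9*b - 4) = (b^2 - 9*b + 14)/(b^3 - 6*b^2 + 9*b - 4)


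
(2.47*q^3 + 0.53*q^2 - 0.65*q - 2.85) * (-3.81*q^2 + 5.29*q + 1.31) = -9.4107*q^5 + 11.047*q^4 + 8.5159*q^3 + 8.1143*q^2 - 15.928*q - 3.7335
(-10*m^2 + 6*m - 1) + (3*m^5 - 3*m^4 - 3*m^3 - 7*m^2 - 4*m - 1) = 3*m^5 - 3*m^4 - 3*m^3 - 17*m^2 + 2*m - 2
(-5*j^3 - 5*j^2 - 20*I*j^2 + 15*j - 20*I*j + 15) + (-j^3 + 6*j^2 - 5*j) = -6*j^3 + j^2 - 20*I*j^2 + 10*j - 20*I*j + 15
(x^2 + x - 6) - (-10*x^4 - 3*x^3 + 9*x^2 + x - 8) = 10*x^4 + 3*x^3 - 8*x^2 + 2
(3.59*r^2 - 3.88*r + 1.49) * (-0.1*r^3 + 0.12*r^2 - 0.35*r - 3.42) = -0.359*r^5 + 0.8188*r^4 - 1.8711*r^3 - 10.741*r^2 + 12.7481*r - 5.0958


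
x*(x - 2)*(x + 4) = x^3 + 2*x^2 - 8*x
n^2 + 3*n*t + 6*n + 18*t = (n + 6)*(n + 3*t)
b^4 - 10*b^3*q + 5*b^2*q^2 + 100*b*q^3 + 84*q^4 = (b - 7*q)*(b - 6*q)*(b + q)*(b + 2*q)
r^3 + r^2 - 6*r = r*(r - 2)*(r + 3)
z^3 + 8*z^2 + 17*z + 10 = (z + 1)*(z + 2)*(z + 5)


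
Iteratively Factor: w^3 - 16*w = (w)*(w^2 - 16) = w*(w + 4)*(w - 4)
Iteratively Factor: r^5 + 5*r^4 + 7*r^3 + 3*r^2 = (r)*(r^4 + 5*r^3 + 7*r^2 + 3*r) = r*(r + 1)*(r^3 + 4*r^2 + 3*r) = r*(r + 1)^2*(r^2 + 3*r) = r*(r + 1)^2*(r + 3)*(r)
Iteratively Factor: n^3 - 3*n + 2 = (n + 2)*(n^2 - 2*n + 1) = (n - 1)*(n + 2)*(n - 1)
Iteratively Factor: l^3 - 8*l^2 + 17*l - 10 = (l - 2)*(l^2 - 6*l + 5) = (l - 2)*(l - 1)*(l - 5)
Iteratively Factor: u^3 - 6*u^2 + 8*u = (u)*(u^2 - 6*u + 8) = u*(u - 4)*(u - 2)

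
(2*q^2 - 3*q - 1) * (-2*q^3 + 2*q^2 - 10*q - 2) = -4*q^5 + 10*q^4 - 24*q^3 + 24*q^2 + 16*q + 2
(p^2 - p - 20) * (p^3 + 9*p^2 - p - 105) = p^5 + 8*p^4 - 30*p^3 - 284*p^2 + 125*p + 2100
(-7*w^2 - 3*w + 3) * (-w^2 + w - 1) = 7*w^4 - 4*w^3 + w^2 + 6*w - 3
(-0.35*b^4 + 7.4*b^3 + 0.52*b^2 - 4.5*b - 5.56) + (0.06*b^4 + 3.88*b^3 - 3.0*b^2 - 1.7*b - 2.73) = -0.29*b^4 + 11.28*b^3 - 2.48*b^2 - 6.2*b - 8.29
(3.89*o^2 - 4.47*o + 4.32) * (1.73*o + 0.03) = 6.7297*o^3 - 7.6164*o^2 + 7.3395*o + 0.1296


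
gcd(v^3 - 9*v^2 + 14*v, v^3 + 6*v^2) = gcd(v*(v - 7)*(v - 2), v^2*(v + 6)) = v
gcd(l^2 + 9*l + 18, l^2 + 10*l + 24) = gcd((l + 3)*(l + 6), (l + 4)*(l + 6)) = l + 6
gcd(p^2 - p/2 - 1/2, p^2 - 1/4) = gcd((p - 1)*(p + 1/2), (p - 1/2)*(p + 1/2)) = p + 1/2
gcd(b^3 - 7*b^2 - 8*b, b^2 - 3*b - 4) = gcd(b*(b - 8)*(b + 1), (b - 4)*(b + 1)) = b + 1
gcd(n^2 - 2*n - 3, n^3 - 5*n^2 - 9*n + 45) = n - 3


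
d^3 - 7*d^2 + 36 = (d - 6)*(d - 3)*(d + 2)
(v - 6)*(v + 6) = v^2 - 36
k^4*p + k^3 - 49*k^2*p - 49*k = k*(k - 7)*(k + 7)*(k*p + 1)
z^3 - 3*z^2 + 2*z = z*(z - 2)*(z - 1)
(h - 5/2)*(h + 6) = h^2 + 7*h/2 - 15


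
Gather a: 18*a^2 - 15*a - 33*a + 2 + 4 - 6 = 18*a^2 - 48*a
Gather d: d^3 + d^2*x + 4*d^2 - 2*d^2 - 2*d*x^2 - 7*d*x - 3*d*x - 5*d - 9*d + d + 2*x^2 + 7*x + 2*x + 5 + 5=d^3 + d^2*(x + 2) + d*(-2*x^2 - 10*x - 13) + 2*x^2 + 9*x + 10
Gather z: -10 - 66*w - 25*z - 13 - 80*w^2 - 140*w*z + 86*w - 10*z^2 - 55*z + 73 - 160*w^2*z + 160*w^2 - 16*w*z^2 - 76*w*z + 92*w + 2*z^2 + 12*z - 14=80*w^2 + 112*w + z^2*(-16*w - 8) + z*(-160*w^2 - 216*w - 68) + 36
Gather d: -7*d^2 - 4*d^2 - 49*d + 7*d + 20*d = -11*d^2 - 22*d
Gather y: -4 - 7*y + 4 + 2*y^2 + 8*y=2*y^2 + y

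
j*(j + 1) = j^2 + j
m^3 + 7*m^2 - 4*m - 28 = (m - 2)*(m + 2)*(m + 7)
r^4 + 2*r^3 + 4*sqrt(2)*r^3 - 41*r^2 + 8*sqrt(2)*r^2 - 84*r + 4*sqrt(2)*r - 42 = (r + 1)^2*(r - 3*sqrt(2))*(r + 7*sqrt(2))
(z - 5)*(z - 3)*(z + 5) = z^3 - 3*z^2 - 25*z + 75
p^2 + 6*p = p*(p + 6)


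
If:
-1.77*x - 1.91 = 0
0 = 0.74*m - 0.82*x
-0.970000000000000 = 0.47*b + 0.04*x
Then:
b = -1.97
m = -1.20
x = -1.08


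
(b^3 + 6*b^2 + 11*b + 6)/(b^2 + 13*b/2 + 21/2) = 2*(b^2 + 3*b + 2)/(2*b + 7)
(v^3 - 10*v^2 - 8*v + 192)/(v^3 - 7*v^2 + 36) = (v^2 - 4*v - 32)/(v^2 - v - 6)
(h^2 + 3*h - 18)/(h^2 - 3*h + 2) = (h^2 + 3*h - 18)/(h^2 - 3*h + 2)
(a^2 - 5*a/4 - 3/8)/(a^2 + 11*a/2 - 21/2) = (a + 1/4)/(a + 7)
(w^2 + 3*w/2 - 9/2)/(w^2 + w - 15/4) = 2*(w + 3)/(2*w + 5)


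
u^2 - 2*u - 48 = (u - 8)*(u + 6)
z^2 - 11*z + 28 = (z - 7)*(z - 4)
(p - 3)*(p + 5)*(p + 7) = p^3 + 9*p^2 - p - 105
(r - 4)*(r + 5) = r^2 + r - 20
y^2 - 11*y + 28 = (y - 7)*(y - 4)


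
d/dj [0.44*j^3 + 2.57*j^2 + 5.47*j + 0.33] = 1.32*j^2 + 5.14*j + 5.47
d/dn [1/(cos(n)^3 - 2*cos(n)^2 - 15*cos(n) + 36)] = (3*cos(n) + 5)*sin(n)/((cos(n) - 3)^3*(cos(n) + 4)^2)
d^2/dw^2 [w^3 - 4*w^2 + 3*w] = 6*w - 8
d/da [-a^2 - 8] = -2*a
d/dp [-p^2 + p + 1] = 1 - 2*p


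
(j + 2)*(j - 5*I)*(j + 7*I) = j^3 + 2*j^2 + 2*I*j^2 + 35*j + 4*I*j + 70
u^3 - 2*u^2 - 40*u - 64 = (u - 8)*(u + 2)*(u + 4)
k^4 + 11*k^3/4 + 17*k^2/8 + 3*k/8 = k*(k + 1/4)*(k + 1)*(k + 3/2)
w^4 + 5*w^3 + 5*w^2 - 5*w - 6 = (w - 1)*(w + 1)*(w + 2)*(w + 3)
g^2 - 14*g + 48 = (g - 8)*(g - 6)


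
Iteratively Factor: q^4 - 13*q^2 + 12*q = (q + 4)*(q^3 - 4*q^2 + 3*q) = (q - 3)*(q + 4)*(q^2 - q) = q*(q - 3)*(q + 4)*(q - 1)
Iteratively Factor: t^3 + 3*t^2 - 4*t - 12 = (t + 3)*(t^2 - 4) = (t - 2)*(t + 3)*(t + 2)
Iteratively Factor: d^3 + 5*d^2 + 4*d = (d + 1)*(d^2 + 4*d) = (d + 1)*(d + 4)*(d)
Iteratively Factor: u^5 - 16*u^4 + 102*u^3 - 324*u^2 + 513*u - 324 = (u - 3)*(u^4 - 13*u^3 + 63*u^2 - 135*u + 108) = (u - 4)*(u - 3)*(u^3 - 9*u^2 + 27*u - 27) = (u - 4)*(u - 3)^2*(u^2 - 6*u + 9) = (u - 4)*(u - 3)^3*(u - 3)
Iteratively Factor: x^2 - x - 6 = (x + 2)*(x - 3)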